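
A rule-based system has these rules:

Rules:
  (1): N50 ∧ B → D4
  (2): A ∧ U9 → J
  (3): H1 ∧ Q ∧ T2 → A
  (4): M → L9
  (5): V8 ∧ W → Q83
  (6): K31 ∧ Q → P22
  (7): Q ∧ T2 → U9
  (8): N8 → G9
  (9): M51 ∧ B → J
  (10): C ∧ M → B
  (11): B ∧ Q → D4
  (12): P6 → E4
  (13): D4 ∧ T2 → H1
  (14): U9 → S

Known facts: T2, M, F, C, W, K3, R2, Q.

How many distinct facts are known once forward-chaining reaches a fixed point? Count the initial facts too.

[1] (4) [M → L9]; (7) [Q ∧ T2 → U9]; (10) [C ∧ M → B]. ⇒ new: L9, U9, B.
[2] (11) [B ∧ Q → D4]; (14) [U9 → S]. ⇒ new: D4, S.
[3] (13) [D4 ∧ T2 → H1]. ⇒ new: H1.
[4] (3) [H1 ∧ Q ∧ T2 → A]. ⇒ new: A.
[5] (2) [A ∧ U9 → J]. ⇒ new: J.
Closure: {A, B, C, D4, F, H1, J, K3, L9, M, Q, R2, S, T2, U9, W} — 16 facts.

16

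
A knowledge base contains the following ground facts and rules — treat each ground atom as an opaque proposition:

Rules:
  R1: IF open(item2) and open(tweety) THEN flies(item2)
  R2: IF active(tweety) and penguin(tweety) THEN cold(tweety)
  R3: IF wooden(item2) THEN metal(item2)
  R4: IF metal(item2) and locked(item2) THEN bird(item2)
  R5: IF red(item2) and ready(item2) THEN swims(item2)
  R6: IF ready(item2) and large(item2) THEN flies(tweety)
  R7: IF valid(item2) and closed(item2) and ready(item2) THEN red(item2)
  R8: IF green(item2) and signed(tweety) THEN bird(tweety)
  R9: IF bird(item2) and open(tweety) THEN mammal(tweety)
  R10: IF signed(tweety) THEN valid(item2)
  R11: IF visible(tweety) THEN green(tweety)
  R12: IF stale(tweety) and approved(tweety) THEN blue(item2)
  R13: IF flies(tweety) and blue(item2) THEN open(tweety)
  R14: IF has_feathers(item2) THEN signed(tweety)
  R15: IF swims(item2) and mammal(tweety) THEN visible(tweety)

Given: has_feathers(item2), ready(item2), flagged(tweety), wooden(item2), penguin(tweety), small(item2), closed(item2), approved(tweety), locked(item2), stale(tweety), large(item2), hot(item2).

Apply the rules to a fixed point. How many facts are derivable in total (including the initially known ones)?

24

Round 1: R3 [IF wooden(item2) THEN metal(item2)]; R6 [IF ready(item2) and large(item2) THEN flies(tweety)]; R12 [IF stale(tweety) and approved(tweety) THEN blue(item2)]; R14 [IF has_feathers(item2) THEN signed(tweety)]. New: metal(item2), flies(tweety), blue(item2), signed(tweety).
Round 2: R4 [IF metal(item2) and locked(item2) THEN bird(item2)]; R10 [IF signed(tweety) THEN valid(item2)]; R13 [IF flies(tweety) and blue(item2) THEN open(tweety)]. New: bird(item2), valid(item2), open(tweety).
Round 3: R7 [IF valid(item2) and closed(item2) and ready(item2) THEN red(item2)]; R9 [IF bird(item2) and open(tweety) THEN mammal(tweety)]. New: red(item2), mammal(tweety).
Round 4: R5 [IF red(item2) and ready(item2) THEN swims(item2)]. New: swims(item2).
Round 5: R15 [IF swims(item2) and mammal(tweety) THEN visible(tweety)]. New: visible(tweety).
Round 6: R11 [IF visible(tweety) THEN green(tweety)]. New: green(tweety).
Closure: {approved(tweety), bird(item2), blue(item2), closed(item2), flagged(tweety), flies(tweety), green(tweety), has_feathers(item2), hot(item2), large(item2), locked(item2), mammal(tweety), metal(item2), open(tweety), penguin(tweety), ready(item2), red(item2), signed(tweety), small(item2), stale(tweety), swims(item2), valid(item2), visible(tweety), wooden(item2)} — 24 facts.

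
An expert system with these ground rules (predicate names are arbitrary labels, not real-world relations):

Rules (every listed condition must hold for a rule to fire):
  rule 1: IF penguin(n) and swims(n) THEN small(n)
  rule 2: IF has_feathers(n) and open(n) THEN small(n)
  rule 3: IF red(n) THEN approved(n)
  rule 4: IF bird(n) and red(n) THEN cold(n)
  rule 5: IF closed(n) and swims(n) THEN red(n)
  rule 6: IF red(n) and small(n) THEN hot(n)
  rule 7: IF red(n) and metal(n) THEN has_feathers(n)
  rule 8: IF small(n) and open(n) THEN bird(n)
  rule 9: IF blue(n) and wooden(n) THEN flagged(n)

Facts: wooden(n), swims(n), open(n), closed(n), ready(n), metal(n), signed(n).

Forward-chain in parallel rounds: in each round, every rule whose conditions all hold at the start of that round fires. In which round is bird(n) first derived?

4

Round 1: rule 5 [IF closed(n) and swims(n) THEN red(n)]. Adds red(n).
Round 2: rule 3 [IF red(n) THEN approved(n)]; rule 7 [IF red(n) and metal(n) THEN has_feathers(n)]. Adds approved(n), has_feathers(n).
Round 3: rule 2 [IF has_feathers(n) and open(n) THEN small(n)]. Adds small(n).
Round 4: rule 6 [IF red(n) and small(n) THEN hot(n)]; rule 8 [IF small(n) and open(n) THEN bird(n)]. Adds hot(n), bird(n).
bird(n) first appears in round 4.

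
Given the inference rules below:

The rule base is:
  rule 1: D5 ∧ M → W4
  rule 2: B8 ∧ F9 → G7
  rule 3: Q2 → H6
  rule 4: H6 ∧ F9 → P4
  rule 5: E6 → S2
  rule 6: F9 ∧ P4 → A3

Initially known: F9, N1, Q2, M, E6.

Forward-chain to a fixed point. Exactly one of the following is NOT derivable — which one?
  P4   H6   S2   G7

Round 1 — rule 3, rule 5, derive H6, S2.
Round 2 — rule 4, derive P4.
Round 3 — rule 6, derive A3.
Derived: P4 (round 2), S2 (round 1), H6 (round 1). G7 never appears in any round.

G7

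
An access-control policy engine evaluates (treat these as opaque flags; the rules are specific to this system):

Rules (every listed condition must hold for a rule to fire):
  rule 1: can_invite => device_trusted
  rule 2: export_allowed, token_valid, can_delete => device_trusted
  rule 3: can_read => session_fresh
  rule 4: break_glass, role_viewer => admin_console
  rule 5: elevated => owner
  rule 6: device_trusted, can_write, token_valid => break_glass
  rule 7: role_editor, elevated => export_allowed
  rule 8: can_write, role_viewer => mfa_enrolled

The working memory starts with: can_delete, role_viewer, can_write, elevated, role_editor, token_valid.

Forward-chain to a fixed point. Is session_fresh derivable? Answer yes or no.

Round 1 fires rule 5, rule 7, rule 8, giving owner, export_allowed, mfa_enrolled.
Round 2 fires rule 2, giving device_trusted.
Round 3 fires rule 6, giving break_glass.
Round 4 fires rule 4, giving admin_console.
Fixed point reached. session_fresh is concluded only by rule 3; rule 3 needs can_read (never derived).

no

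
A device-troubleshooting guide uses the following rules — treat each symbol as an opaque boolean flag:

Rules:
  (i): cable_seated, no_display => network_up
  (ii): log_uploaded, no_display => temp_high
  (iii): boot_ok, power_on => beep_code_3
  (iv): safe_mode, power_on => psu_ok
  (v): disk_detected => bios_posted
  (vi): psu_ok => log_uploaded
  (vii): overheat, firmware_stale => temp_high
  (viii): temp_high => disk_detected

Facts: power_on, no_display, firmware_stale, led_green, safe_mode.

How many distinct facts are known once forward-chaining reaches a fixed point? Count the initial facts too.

10

Round 1 fires (iv), giving psu_ok.
Round 2 fires (vi), giving log_uploaded.
Round 3 fires (ii), giving temp_high.
Round 4 fires (viii), giving disk_detected.
Round 5 fires (v), giving bios_posted.
Closure: {bios_posted, disk_detected, firmware_stale, led_green, log_uploaded, no_display, power_on, psu_ok, safe_mode, temp_high} — 10 facts.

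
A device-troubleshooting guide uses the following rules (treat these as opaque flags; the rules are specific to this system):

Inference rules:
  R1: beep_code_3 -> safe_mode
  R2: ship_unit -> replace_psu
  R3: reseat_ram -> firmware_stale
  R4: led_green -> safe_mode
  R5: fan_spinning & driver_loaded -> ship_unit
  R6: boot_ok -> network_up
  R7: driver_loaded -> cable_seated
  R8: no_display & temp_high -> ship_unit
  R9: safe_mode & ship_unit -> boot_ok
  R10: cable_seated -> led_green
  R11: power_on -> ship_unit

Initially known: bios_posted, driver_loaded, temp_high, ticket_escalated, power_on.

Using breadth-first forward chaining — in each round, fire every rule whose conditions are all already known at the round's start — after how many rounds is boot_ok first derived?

4

[1] R7 [driver_loaded -> cable_seated]; R11 [power_on -> ship_unit]. ⇒ new: cable_seated, ship_unit.
[2] R2 [ship_unit -> replace_psu]; R10 [cable_seated -> led_green]. ⇒ new: replace_psu, led_green.
[3] R4 [led_green -> safe_mode]. ⇒ new: safe_mode.
[4] R9 [safe_mode & ship_unit -> boot_ok]. ⇒ new: boot_ok.
boot_ok first appears in round 4.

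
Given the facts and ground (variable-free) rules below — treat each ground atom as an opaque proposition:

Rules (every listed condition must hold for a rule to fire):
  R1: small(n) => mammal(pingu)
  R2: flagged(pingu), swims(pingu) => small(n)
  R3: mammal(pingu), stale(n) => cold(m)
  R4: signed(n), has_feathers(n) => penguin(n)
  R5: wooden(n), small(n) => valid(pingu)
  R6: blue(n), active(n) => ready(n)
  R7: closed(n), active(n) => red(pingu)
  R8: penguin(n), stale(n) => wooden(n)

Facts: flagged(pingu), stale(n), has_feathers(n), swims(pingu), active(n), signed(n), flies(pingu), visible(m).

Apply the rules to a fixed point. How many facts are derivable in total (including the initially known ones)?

Round 1 — R2, R4, derive small(n), penguin(n).
Round 2 — R1, R8, derive mammal(pingu), wooden(n).
Round 3 — R3, R5, derive cold(m), valid(pingu).
Closure: {active(n), cold(m), flagged(pingu), flies(pingu), has_feathers(n), mammal(pingu), penguin(n), signed(n), small(n), stale(n), swims(pingu), valid(pingu), visible(m), wooden(n)} — 14 facts.

14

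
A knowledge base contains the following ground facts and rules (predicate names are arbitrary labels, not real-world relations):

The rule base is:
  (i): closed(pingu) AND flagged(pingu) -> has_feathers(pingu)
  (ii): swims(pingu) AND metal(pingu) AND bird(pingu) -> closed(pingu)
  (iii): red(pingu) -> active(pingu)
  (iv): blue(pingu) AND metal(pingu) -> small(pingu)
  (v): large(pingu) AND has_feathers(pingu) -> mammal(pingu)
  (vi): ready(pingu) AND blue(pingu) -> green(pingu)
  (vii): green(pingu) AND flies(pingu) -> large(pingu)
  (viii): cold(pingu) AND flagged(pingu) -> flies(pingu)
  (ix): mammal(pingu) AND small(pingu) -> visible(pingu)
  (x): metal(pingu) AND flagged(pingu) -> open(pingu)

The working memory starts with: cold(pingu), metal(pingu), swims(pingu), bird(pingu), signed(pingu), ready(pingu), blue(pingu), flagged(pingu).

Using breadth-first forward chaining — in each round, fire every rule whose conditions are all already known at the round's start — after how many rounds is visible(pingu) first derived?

4

Round 1: (ii) [swims(pingu) AND metal(pingu) AND bird(pingu) -> closed(pingu)]; (iv) [blue(pingu) AND metal(pingu) -> small(pingu)]; (vi) [ready(pingu) AND blue(pingu) -> green(pingu)]; (viii) [cold(pingu) AND flagged(pingu) -> flies(pingu)]; (x) [metal(pingu) AND flagged(pingu) -> open(pingu)]. Adds closed(pingu), small(pingu), green(pingu), flies(pingu), open(pingu).
Round 2: (i) [closed(pingu) AND flagged(pingu) -> has_feathers(pingu)]; (vii) [green(pingu) AND flies(pingu) -> large(pingu)]. Adds has_feathers(pingu), large(pingu).
Round 3: (v) [large(pingu) AND has_feathers(pingu) -> mammal(pingu)]. Adds mammal(pingu).
Round 4: (ix) [mammal(pingu) AND small(pingu) -> visible(pingu)]. Adds visible(pingu).
visible(pingu) first appears in round 4.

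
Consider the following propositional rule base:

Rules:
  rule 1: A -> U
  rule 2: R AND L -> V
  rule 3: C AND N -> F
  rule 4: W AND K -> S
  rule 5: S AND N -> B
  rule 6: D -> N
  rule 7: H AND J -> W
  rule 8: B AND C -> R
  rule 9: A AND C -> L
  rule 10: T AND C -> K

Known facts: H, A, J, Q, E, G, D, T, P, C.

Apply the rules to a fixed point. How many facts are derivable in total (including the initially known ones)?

[1] rule 1 [A -> U]; rule 6 [D -> N]; rule 7 [H AND J -> W]; rule 9 [A AND C -> L]; rule 10 [T AND C -> K]. ⇒ new: U, N, W, L, K.
[2] rule 3 [C AND N -> F]; rule 4 [W AND K -> S]. ⇒ new: F, S.
[3] rule 5 [S AND N -> B]. ⇒ new: B.
[4] rule 8 [B AND C -> R]. ⇒ new: R.
[5] rule 2 [R AND L -> V]. ⇒ new: V.
Closure: {A, B, C, D, E, F, G, H, J, K, L, N, P, Q, R, S, T, U, V, W} — 20 facts.

20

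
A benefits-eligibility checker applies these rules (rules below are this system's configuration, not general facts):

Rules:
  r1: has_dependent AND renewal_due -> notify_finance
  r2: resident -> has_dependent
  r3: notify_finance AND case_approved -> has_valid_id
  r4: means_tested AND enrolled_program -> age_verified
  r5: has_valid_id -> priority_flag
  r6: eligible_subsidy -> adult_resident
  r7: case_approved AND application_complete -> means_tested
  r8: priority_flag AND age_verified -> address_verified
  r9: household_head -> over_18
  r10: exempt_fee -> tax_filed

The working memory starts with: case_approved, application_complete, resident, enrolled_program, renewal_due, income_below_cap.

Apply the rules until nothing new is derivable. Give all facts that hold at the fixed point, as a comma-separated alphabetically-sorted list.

address_verified, age_verified, application_complete, case_approved, enrolled_program, has_dependent, has_valid_id, income_below_cap, means_tested, notify_finance, priority_flag, renewal_due, resident

Round 1 fires r2, r7, giving has_dependent, means_tested.
Round 2 fires r1, r4, giving notify_finance, age_verified.
Round 3 fires r3, giving has_valid_id.
Round 4 fires r5, giving priority_flag.
Round 5 fires r8, giving address_verified.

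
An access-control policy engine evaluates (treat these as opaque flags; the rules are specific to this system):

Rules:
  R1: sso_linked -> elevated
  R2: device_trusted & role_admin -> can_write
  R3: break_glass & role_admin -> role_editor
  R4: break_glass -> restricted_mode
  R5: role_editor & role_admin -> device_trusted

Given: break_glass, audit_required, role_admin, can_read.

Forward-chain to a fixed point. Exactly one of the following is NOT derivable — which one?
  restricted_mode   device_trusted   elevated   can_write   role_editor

Round 1: R3 [break_glass & role_admin -> role_editor]; R4 [break_glass -> restricted_mode]. Adds role_editor, restricted_mode.
Round 2: R5 [role_editor & role_admin -> device_trusted]. Adds device_trusted.
Round 3: R2 [device_trusted & role_admin -> can_write]. Adds can_write.
Derived: role_editor (round 1), can_write (round 3), device_trusted (round 2), restricted_mode (round 1). elevated never appears in any round.

elevated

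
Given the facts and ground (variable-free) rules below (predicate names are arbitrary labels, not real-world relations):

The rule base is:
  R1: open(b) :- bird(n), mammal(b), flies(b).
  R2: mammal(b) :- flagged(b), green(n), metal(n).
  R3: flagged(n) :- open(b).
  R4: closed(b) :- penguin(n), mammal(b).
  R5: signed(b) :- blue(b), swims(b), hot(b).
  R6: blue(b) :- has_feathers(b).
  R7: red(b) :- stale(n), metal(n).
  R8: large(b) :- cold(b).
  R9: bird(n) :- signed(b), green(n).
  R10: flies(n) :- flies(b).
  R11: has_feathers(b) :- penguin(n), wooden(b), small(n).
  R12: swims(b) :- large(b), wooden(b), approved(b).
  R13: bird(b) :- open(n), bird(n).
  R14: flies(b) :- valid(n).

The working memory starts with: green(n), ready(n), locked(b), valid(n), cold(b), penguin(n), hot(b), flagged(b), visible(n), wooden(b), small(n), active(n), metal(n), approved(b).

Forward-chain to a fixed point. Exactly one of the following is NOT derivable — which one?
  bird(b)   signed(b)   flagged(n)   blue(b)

bird(b)

Round 1 fires R2, R8, R11, R14, giving mammal(b), large(b), has_feathers(b), flies(b).
Round 2 fires R4, R6, R10, R12, giving closed(b), blue(b), flies(n), swims(b).
Round 3 fires R5, giving signed(b).
Round 4 fires R9, giving bird(n).
Round 5 fires R1, giving open(b).
Round 6 fires R3, giving flagged(n).
Derived: flagged(n) (round 6), blue(b) (round 2), signed(b) (round 3). bird(b) never appears in any round.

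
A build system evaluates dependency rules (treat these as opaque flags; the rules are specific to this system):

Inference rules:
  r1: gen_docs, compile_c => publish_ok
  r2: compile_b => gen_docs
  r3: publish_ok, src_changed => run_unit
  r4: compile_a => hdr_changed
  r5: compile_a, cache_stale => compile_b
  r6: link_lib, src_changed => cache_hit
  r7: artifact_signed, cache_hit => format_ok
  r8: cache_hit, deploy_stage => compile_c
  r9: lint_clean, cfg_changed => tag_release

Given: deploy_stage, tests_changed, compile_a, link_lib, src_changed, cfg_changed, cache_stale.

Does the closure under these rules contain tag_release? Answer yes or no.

no

Round 1: r4 [compile_a => hdr_changed]; r5 [compile_a, cache_stale => compile_b]; r6 [link_lib, src_changed => cache_hit]. Adds hdr_changed, compile_b, cache_hit.
Round 2: r2 [compile_b => gen_docs]; r8 [cache_hit, deploy_stage => compile_c]. Adds gen_docs, compile_c.
Round 3: r1 [gen_docs, compile_c => publish_ok]. Adds publish_ok.
Round 4: r3 [publish_ok, src_changed => run_unit]. Adds run_unit.
Fixed point reached. tag_release is concluded only by r9; r9 needs lint_clean (never derived).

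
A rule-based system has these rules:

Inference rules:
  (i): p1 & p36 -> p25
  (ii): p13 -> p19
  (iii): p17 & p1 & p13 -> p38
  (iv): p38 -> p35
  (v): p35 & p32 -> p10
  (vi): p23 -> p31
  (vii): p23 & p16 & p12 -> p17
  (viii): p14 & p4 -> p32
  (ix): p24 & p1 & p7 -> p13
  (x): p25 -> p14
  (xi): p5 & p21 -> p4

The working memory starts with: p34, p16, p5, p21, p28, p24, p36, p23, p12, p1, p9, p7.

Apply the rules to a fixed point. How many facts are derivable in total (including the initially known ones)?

Round 1 — (i), (vi), (vii), (ix), (xi), derive p25, p31, p17, p13, p4.
Round 2 — (ii), (iii), (x), derive p19, p38, p14.
Round 3 — (iv), (viii), derive p35, p32.
Round 4 — (v), derive p10.
Closure: {p1, p10, p12, p13, p14, p16, p17, p19, p21, p23, p24, p25, p28, p31, p32, p34, p35, p36, p38, p4, p5, p7, p9} — 23 facts.

23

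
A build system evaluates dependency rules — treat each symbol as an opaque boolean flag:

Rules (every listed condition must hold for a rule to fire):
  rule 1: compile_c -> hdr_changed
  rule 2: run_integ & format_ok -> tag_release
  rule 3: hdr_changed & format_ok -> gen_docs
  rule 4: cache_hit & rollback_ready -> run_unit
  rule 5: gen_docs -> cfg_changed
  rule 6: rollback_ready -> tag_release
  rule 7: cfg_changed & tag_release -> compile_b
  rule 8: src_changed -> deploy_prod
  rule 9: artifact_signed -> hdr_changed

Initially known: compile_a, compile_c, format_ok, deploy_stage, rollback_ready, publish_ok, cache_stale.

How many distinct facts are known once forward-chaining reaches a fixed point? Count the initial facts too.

Round 1: rule 1 [compile_c -> hdr_changed]; rule 6 [rollback_ready -> tag_release]. Adds hdr_changed, tag_release.
Round 2: rule 3 [hdr_changed & format_ok -> gen_docs]. Adds gen_docs.
Round 3: rule 5 [gen_docs -> cfg_changed]. Adds cfg_changed.
Round 4: rule 7 [cfg_changed & tag_release -> compile_b]. Adds compile_b.
Closure: {cache_stale, cfg_changed, compile_a, compile_b, compile_c, deploy_stage, format_ok, gen_docs, hdr_changed, publish_ok, rollback_ready, tag_release} — 12 facts.

12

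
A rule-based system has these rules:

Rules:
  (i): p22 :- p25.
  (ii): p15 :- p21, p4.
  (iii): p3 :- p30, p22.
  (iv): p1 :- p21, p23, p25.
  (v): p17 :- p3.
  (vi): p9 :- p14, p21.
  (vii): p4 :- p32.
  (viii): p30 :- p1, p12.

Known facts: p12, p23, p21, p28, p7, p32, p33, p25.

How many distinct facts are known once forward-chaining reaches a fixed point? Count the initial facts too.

Round 1 — (i), (iv), (vii), derive p22, p1, p4.
Round 2 — (ii), (viii), derive p15, p30.
Round 3 — (iii), derive p3.
Round 4 — (v), derive p17.
Closure: {p1, p12, p15, p17, p21, p22, p23, p25, p28, p3, p30, p32, p33, p4, p7} — 15 facts.

15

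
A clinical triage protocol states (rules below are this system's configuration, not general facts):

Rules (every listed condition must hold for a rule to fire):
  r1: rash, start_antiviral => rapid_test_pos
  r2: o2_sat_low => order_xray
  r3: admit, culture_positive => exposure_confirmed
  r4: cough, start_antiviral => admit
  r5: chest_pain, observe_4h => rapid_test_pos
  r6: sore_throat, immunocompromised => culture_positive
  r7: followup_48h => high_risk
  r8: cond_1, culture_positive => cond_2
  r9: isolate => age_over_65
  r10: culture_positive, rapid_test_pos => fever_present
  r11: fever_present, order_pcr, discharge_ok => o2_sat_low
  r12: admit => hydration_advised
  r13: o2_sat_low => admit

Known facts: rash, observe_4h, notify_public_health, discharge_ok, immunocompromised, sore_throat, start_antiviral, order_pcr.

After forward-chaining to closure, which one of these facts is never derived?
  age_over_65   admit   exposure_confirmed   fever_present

Round 1: r1 [rash, start_antiviral => rapid_test_pos]; r6 [sore_throat, immunocompromised => culture_positive]. New: rapid_test_pos, culture_positive.
Round 2: r10 [culture_positive, rapid_test_pos => fever_present]. New: fever_present.
Round 3: r11 [fever_present, order_pcr, discharge_ok => o2_sat_low]. New: o2_sat_low.
Round 4: r2 [o2_sat_low => order_xray]; r13 [o2_sat_low => admit]. New: order_xray, admit.
Round 5: r3 [admit, culture_positive => exposure_confirmed]; r12 [admit => hydration_advised]. New: exposure_confirmed, hydration_advised.
Derived: fever_present (round 2), exposure_confirmed (round 5), admit (round 4). age_over_65 never appears in any round.

age_over_65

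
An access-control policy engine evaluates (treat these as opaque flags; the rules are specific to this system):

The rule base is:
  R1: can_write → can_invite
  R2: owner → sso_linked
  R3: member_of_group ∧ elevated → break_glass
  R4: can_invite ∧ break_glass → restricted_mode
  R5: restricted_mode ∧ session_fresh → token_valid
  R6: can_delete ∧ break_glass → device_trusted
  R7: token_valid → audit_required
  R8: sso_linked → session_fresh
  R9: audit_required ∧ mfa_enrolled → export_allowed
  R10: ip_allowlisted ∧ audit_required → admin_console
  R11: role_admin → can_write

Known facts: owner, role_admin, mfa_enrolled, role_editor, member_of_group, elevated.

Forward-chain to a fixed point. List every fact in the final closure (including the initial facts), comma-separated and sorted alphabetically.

audit_required, break_glass, can_invite, can_write, elevated, export_allowed, member_of_group, mfa_enrolled, owner, restricted_mode, role_admin, role_editor, session_fresh, sso_linked, token_valid

Round 1 fires R2, R3, R11, giving sso_linked, break_glass, can_write.
Round 2 fires R1, R8, giving can_invite, session_fresh.
Round 3 fires R4, giving restricted_mode.
Round 4 fires R5, giving token_valid.
Round 5 fires R7, giving audit_required.
Round 6 fires R9, giving export_allowed.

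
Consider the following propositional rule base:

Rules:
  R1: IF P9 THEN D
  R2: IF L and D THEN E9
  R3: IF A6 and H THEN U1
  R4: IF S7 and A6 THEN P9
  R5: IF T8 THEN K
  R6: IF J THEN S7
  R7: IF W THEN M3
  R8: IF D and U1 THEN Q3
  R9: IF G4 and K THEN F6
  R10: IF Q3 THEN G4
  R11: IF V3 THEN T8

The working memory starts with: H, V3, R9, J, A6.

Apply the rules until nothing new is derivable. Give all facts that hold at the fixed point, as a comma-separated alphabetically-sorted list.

A6, D, F6, G4, H, J, K, P9, Q3, R9, S7, T8, U1, V3

Round 1 — R3, R6, R11, derive U1, S7, T8.
Round 2 — R4, R5, derive P9, K.
Round 3 — R1, derive D.
Round 4 — R8, derive Q3.
Round 5 — R10, derive G4.
Round 6 — R9, derive F6.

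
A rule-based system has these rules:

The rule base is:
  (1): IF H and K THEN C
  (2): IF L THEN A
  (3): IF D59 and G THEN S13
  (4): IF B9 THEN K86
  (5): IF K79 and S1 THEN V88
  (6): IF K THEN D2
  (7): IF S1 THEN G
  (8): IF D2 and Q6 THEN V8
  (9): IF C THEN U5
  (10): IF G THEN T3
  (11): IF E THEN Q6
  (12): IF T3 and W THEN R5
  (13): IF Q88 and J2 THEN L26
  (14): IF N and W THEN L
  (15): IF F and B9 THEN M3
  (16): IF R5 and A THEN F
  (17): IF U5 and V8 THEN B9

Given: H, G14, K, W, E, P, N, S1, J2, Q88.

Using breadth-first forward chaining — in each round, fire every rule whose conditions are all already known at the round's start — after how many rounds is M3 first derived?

5

Round 1: (1) [IF H and K THEN C]; (6) [IF K THEN D2]; (7) [IF S1 THEN G]; (11) [IF E THEN Q6]; (13) [IF Q88 and J2 THEN L26]; (14) [IF N and W THEN L]. Adds C, D2, G, Q6, L26, L.
Round 2: (2) [IF L THEN A]; (8) [IF D2 and Q6 THEN V8]; (9) [IF C THEN U5]; (10) [IF G THEN T3]. Adds A, V8, U5, T3.
Round 3: (12) [IF T3 and W THEN R5]; (17) [IF U5 and V8 THEN B9]. Adds R5, B9.
Round 4: (4) [IF B9 THEN K86]; (16) [IF R5 and A THEN F]. Adds K86, F.
Round 5: (15) [IF F and B9 THEN M3]. Adds M3.
M3 first appears in round 5.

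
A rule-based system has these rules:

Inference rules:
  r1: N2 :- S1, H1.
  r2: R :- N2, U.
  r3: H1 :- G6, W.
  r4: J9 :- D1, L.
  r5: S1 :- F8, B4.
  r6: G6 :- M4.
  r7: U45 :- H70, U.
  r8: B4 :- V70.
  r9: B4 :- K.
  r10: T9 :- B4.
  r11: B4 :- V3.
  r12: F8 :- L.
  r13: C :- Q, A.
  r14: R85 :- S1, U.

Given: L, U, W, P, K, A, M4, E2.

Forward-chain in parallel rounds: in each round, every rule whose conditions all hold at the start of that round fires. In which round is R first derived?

4

Round 1: r6 [G6 :- M4.]; r9 [B4 :- K.]; r12 [F8 :- L.]. New: G6, B4, F8.
Round 2: r3 [H1 :- G6, W.]; r5 [S1 :- F8, B4.]; r10 [T9 :- B4.]. New: H1, S1, T9.
Round 3: r1 [N2 :- S1, H1.]; r14 [R85 :- S1, U.]. New: N2, R85.
Round 4: r2 [R :- N2, U.]. New: R.
R first appears in round 4.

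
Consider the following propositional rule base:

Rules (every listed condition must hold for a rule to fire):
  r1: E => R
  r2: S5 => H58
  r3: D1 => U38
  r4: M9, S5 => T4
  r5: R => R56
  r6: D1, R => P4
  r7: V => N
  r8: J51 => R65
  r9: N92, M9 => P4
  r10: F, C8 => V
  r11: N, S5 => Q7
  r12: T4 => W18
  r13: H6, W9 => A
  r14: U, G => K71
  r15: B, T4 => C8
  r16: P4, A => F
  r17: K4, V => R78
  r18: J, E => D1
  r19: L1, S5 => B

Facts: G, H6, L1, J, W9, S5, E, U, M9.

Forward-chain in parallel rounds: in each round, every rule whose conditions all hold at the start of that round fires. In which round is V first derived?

Round 1 — r1, r2, r4, r13, r14, r18, r19, derive R, H58, T4, A, K71, D1, B.
Round 2 — r3, r5, r6, r12, r15, derive U38, R56, P4, W18, C8.
Round 3 — r16, derive F.
Round 4 — r10, derive V.
V first appears in round 4.

4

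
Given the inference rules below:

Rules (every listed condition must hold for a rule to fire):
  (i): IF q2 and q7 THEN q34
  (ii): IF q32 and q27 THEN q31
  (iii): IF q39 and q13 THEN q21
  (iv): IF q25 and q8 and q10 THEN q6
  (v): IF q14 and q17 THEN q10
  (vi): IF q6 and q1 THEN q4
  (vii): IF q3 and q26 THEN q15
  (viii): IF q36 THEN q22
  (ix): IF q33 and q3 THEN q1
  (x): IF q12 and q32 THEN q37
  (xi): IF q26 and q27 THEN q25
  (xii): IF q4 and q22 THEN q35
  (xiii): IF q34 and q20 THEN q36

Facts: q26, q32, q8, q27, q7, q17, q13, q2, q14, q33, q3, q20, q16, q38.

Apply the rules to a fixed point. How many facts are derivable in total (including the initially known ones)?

25

Round 1 — (i), (ii), (v), (vii), (ix), (xi), derive q34, q31, q10, q15, q1, q25.
Round 2 — (iv), (xiii), derive q6, q36.
Round 3 — (vi), (viii), derive q4, q22.
Round 4 — (xii), derive q35.
Closure: {q1, q10, q13, q14, q15, q16, q17, q2, q20, q22, q25, q26, q27, q3, q31, q32, q33, q34, q35, q36, q38, q4, q6, q7, q8} — 25 facts.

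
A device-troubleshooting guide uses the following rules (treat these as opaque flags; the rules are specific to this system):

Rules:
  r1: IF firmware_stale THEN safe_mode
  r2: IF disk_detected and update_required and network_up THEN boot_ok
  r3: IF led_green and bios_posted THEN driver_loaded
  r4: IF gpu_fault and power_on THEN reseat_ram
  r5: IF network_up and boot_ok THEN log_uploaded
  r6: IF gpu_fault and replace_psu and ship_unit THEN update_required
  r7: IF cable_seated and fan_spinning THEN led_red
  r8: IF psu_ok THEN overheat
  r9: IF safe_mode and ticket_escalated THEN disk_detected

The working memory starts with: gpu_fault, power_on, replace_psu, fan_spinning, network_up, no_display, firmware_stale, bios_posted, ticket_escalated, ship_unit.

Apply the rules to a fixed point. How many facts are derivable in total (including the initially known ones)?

Round 1 — r1, r4, r6, derive safe_mode, reseat_ram, update_required.
Round 2 — r9, derive disk_detected.
Round 3 — r2, derive boot_ok.
Round 4 — r5, derive log_uploaded.
Closure: {bios_posted, boot_ok, disk_detected, fan_spinning, firmware_stale, gpu_fault, log_uploaded, network_up, no_display, power_on, replace_psu, reseat_ram, safe_mode, ship_unit, ticket_escalated, update_required} — 16 facts.

16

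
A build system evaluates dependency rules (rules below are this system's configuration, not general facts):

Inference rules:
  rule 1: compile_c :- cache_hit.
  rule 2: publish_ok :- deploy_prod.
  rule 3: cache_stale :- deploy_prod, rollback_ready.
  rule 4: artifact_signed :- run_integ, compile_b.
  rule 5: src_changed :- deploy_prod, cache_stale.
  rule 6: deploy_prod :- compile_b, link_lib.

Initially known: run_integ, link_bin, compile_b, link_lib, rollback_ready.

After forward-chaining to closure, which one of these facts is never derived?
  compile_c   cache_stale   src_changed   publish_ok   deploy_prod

compile_c

Round 1 fires rule 4, rule 6, giving artifact_signed, deploy_prod.
Round 2 fires rule 2, rule 3, giving publish_ok, cache_stale.
Round 3 fires rule 5, giving src_changed.
Derived: src_changed (round 3), publish_ok (round 2), cache_stale (round 2), deploy_prod (round 1). compile_c never appears in any round.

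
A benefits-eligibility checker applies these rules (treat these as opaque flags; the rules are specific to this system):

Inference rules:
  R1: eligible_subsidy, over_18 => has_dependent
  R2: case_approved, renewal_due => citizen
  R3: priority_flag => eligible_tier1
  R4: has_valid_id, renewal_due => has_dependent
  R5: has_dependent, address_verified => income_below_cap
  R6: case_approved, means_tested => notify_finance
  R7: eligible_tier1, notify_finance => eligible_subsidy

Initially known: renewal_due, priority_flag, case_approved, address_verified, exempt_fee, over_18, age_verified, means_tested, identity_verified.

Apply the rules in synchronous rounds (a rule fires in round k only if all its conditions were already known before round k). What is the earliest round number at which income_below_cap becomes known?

[1] R2 [case_approved, renewal_due => citizen]; R3 [priority_flag => eligible_tier1]; R6 [case_approved, means_tested => notify_finance]. ⇒ new: citizen, eligible_tier1, notify_finance.
[2] R7 [eligible_tier1, notify_finance => eligible_subsidy]. ⇒ new: eligible_subsidy.
[3] R1 [eligible_subsidy, over_18 => has_dependent]. ⇒ new: has_dependent.
[4] R5 [has_dependent, address_verified => income_below_cap]. ⇒ new: income_below_cap.
income_below_cap first appears in round 4.

4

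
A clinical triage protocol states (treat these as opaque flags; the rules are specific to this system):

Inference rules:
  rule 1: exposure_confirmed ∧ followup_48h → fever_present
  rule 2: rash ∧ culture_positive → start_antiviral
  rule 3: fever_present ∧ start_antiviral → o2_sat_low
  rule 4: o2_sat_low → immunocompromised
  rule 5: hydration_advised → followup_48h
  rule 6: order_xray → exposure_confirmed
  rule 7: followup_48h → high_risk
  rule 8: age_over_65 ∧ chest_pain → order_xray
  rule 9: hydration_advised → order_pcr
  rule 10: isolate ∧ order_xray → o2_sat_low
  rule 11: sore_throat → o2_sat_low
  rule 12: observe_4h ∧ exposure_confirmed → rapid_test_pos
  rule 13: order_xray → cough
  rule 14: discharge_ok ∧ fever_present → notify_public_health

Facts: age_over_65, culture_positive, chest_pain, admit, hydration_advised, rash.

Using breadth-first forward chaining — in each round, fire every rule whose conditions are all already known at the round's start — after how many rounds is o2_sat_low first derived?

4

Round 1: rule 2 [rash ∧ culture_positive → start_antiviral]; rule 5 [hydration_advised → followup_48h]; rule 8 [age_over_65 ∧ chest_pain → order_xray]; rule 9 [hydration_advised → order_pcr]. New: start_antiviral, followup_48h, order_xray, order_pcr.
Round 2: rule 6 [order_xray → exposure_confirmed]; rule 7 [followup_48h → high_risk]; rule 13 [order_xray → cough]. New: exposure_confirmed, high_risk, cough.
Round 3: rule 1 [exposure_confirmed ∧ followup_48h → fever_present]. New: fever_present.
Round 4: rule 3 [fever_present ∧ start_antiviral → o2_sat_low]. New: o2_sat_low.
o2_sat_low first appears in round 4.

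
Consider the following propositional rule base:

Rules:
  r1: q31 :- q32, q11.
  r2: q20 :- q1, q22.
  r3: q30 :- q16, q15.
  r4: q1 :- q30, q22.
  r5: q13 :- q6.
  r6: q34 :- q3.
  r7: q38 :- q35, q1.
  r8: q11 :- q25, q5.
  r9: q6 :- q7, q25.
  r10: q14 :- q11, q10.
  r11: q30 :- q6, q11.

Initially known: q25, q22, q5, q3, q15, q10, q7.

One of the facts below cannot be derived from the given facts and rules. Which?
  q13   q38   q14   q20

Round 1: r6 [q34 :- q3.]; r8 [q11 :- q25, q5.]; r9 [q6 :- q7, q25.]. New: q34, q11, q6.
Round 2: r5 [q13 :- q6.]; r10 [q14 :- q11, q10.]; r11 [q30 :- q6, q11.]. New: q13, q14, q30.
Round 3: r4 [q1 :- q30, q22.]. New: q1.
Round 4: r2 [q20 :- q1, q22.]. New: q20.
Derived: q20 (round 4), q13 (round 2), q14 (round 2). q38 never appears in any round.

q38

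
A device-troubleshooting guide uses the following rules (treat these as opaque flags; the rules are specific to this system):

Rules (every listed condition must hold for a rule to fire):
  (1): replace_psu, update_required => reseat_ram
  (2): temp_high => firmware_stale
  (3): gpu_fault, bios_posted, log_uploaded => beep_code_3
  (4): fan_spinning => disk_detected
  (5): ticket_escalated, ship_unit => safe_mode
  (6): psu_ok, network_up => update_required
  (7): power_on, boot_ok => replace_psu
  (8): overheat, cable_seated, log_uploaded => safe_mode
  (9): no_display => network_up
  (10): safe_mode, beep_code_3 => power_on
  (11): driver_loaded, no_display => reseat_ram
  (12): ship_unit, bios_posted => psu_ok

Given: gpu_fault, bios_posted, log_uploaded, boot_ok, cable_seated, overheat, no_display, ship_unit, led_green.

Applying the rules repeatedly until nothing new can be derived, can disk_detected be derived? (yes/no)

no

[1] (3) [gpu_fault, bios_posted, log_uploaded => beep_code_3]; (8) [overheat, cable_seated, log_uploaded => safe_mode]; (9) [no_display => network_up]; (12) [ship_unit, bios_posted => psu_ok]. ⇒ new: beep_code_3, safe_mode, network_up, psu_ok.
[2] (6) [psu_ok, network_up => update_required]; (10) [safe_mode, beep_code_3 => power_on]. ⇒ new: update_required, power_on.
[3] (7) [power_on, boot_ok => replace_psu]. ⇒ new: replace_psu.
[4] (1) [replace_psu, update_required => reseat_ram]. ⇒ new: reseat_ram.
Fixed point reached. disk_detected is concluded only by (4); (4) needs fan_spinning (never derived).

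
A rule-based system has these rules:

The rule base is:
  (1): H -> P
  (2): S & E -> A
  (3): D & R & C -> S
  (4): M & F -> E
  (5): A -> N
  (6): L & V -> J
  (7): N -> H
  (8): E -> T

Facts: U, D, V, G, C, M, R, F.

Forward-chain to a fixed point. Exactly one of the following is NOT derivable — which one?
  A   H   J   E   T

Round 1 fires (3), (4), giving S, E.
Round 2 fires (2), (8), giving A, T.
Round 3 fires (5), giving N.
Round 4 fires (7), giving H.
Round 5 fires (1), giving P.
Derived: E (round 1), T (round 2), H (round 4), A (round 2). J never appears in any round.

J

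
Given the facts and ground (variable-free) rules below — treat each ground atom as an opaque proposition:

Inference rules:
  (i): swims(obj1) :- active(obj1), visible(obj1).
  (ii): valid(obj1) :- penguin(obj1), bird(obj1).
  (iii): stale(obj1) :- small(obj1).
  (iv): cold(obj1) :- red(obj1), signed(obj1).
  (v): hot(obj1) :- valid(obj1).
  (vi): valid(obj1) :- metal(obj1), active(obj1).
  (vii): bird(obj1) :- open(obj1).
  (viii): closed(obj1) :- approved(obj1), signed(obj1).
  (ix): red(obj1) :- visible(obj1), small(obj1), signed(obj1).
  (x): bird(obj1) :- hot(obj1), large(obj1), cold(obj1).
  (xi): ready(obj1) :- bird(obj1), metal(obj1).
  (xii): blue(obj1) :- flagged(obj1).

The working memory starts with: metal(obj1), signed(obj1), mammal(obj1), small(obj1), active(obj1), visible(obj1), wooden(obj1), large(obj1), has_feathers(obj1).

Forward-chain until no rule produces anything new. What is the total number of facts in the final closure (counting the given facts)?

17

[1] (i) [swims(obj1) :- active(obj1), visible(obj1).]; (iii) [stale(obj1) :- small(obj1).]; (vi) [valid(obj1) :- metal(obj1), active(obj1).]; (ix) [red(obj1) :- visible(obj1), small(obj1), signed(obj1).]. ⇒ new: swims(obj1), stale(obj1), valid(obj1), red(obj1).
[2] (iv) [cold(obj1) :- red(obj1), signed(obj1).]; (v) [hot(obj1) :- valid(obj1).]. ⇒ new: cold(obj1), hot(obj1).
[3] (x) [bird(obj1) :- hot(obj1), large(obj1), cold(obj1).]. ⇒ new: bird(obj1).
[4] (xi) [ready(obj1) :- bird(obj1), metal(obj1).]. ⇒ new: ready(obj1).
Closure: {active(obj1), bird(obj1), cold(obj1), has_feathers(obj1), hot(obj1), large(obj1), mammal(obj1), metal(obj1), ready(obj1), red(obj1), signed(obj1), small(obj1), stale(obj1), swims(obj1), valid(obj1), visible(obj1), wooden(obj1)} — 17 facts.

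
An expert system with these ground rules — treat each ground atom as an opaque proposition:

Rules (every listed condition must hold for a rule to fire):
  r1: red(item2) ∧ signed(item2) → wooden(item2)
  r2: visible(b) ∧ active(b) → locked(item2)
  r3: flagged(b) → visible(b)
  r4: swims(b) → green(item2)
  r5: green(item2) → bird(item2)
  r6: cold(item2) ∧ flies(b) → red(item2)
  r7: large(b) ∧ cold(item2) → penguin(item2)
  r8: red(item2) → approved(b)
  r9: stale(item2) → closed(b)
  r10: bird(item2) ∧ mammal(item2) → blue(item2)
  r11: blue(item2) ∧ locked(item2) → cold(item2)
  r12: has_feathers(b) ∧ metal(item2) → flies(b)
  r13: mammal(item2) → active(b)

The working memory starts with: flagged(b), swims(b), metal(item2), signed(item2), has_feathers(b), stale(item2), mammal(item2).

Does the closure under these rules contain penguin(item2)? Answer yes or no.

Round 1 fires r3, r4, r9, r12, r13, giving visible(b), green(item2), closed(b), flies(b), active(b).
Round 2 fires r2, r5, giving locked(item2), bird(item2).
Round 3 fires r10, giving blue(item2).
Round 4 fires r11, giving cold(item2).
Round 5 fires r6, giving red(item2).
Round 6 fires r1, r8, giving wooden(item2), approved(b).
Fixed point reached. penguin(item2) is concluded only by r7; r7 needs large(b) (never derived).

no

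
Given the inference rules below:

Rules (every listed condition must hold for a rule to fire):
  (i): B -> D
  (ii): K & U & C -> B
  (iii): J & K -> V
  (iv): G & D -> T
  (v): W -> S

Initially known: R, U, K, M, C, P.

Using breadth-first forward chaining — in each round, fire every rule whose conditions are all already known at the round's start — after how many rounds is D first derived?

Round 1 fires (ii), giving B.
Round 2 fires (i), giving D.
D first appears in round 2.

2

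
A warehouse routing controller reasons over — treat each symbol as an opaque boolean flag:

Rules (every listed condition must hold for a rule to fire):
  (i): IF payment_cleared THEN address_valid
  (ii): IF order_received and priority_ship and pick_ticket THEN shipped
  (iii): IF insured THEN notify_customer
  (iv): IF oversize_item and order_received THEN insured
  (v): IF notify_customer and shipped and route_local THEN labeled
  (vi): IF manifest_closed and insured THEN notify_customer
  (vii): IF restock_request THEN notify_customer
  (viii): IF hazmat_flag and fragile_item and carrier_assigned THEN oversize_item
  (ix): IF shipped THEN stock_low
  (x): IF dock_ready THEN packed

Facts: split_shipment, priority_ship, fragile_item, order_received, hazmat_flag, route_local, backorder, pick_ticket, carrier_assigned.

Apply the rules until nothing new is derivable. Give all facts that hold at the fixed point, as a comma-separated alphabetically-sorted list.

backorder, carrier_assigned, fragile_item, hazmat_flag, insured, labeled, notify_customer, order_received, oversize_item, pick_ticket, priority_ship, route_local, shipped, split_shipment, stock_low

Round 1: (ii) [IF order_received and priority_ship and pick_ticket THEN shipped]; (viii) [IF hazmat_flag and fragile_item and carrier_assigned THEN oversize_item]. New: shipped, oversize_item.
Round 2: (iv) [IF oversize_item and order_received THEN insured]; (ix) [IF shipped THEN stock_low]. New: insured, stock_low.
Round 3: (iii) [IF insured THEN notify_customer]. New: notify_customer.
Round 4: (v) [IF notify_customer and shipped and route_local THEN labeled]. New: labeled.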